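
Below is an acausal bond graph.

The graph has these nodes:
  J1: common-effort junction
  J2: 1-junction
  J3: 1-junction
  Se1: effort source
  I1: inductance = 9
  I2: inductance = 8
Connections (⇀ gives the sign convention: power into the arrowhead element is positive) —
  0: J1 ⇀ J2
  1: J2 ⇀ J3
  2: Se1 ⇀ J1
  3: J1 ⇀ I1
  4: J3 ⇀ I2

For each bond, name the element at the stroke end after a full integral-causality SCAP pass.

bond 0 stroke at J2
bond 1 stroke at J3
bond 2 stroke at J1
bond 3 stroke at I1
bond 4 stroke at I2

b2 →J1  (Se1 (Se) sets effort on bond)
b0 →J2  (common-e at J1 fixed by 2)
b3 →I1  (common-e at J1 fixed by 2)
b1 →J3  (closing 1-jn rule on J2)
b4 →I2  (J3: last free bond brings flow in)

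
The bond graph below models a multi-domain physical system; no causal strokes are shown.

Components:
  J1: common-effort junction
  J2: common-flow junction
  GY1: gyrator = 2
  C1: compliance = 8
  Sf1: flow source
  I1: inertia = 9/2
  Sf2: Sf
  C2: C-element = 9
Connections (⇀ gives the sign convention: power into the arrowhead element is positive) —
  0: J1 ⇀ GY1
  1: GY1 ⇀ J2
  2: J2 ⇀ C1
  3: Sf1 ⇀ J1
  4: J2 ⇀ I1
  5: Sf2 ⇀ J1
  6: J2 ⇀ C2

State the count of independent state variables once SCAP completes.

3  (C1, C2, I1 all integral)

β3 |Sf1  (Sf1 fixes flow; stroke at Sf1)
β5 |Sf2  (source Sf2 imposes f)
β0 |J1  (only one effort-in slot at J1)
β1 |J2  (GY1: gyrator matches bond 0)
β2 |J2  (C1: C, integral causality)
β4 |I1  (I1 integral (f out))
β6 |J2  (J2: bond 4 brought flow, rest push out)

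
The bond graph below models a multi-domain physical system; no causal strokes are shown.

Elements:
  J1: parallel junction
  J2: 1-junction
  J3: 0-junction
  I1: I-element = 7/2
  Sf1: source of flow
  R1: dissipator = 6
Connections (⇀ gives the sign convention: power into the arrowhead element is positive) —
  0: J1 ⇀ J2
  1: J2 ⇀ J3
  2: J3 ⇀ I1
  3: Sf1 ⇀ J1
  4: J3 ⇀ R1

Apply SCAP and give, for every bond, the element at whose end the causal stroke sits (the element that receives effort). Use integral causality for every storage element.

β0 |J1
β1 |J2
β2 |I1
β3 |Sf1
β4 |J3

bond 3 stroke→Sf1  (Sf1 fixes flow; stroke at Sf1)
bond 0 stroke→J1  (J1: last free bond brings effort in)
bond 1 stroke→J2  (J2 flow already set via bond 0)
bond 2 stroke→I1  (I1 integral (f out))
bond 4 stroke→J3  (J3: last free bond brings effort in)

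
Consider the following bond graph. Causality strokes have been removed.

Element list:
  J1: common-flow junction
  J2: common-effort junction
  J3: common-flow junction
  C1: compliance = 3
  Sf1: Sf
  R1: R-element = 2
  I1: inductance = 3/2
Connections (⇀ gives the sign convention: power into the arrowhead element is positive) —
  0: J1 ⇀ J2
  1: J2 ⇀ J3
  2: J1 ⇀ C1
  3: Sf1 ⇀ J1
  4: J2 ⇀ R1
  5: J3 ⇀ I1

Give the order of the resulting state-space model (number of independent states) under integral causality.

2  (C1, I1 all integral)

β3 stroke→Sf1  (Sf1: flow source, stroke at near end)
β0 stroke→J1  (1-jn J1 has f-setter on 3)
β2 stroke→J1  (J1: bond 3 brought flow, rest push out)
β5 stroke→I1  (I1 integral (f out))
β1 stroke→J3  (J3 flow already set via bond 5)
β4 stroke→J2  (only one effort-in slot at J2)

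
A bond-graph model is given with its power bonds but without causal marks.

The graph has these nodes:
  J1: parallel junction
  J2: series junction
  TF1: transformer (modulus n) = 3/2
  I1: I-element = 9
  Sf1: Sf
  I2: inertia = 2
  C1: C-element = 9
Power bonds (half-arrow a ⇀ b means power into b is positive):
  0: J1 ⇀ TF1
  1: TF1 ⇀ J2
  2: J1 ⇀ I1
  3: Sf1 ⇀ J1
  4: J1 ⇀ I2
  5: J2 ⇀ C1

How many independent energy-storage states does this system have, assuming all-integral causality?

3  (C1, I1, I2 all integral)

β3 →Sf1  (source Sf1 imposes f)
β2 →I1  (prefer integral on I1)
β4 →I2  (I2: I, integral causality)
β0 →J1  (only one effort-in slot at J1)
β1 →TF1  (TF TF1: opposite of bond 0)
β5 →J2  (common-f at J2 fixed by 1)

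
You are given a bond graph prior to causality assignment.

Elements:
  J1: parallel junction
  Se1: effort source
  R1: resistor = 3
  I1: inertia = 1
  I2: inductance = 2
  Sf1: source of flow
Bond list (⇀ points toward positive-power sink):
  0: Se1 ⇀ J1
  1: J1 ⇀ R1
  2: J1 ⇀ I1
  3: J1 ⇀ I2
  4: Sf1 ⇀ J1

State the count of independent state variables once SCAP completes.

#0 stroke→J1  (Se1: effort source, stroke at far end)
#4 stroke→Sf1  (Sf1 fixes flow; stroke at Sf1)
#1 stroke→R1  (common-e at J1 fixed by 0)
#2 stroke→I1  (common-e at J1 fixed by 0)
#3 stroke→I2  (J1 effort already set via bond 0)

2  (I1, I2 all integral)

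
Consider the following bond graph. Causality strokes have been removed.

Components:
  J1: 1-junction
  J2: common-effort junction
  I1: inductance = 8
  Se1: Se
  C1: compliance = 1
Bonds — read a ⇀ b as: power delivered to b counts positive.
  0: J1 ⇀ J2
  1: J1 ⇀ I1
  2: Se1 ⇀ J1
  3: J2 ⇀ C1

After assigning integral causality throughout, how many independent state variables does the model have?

2  (C1, I1 all integral)

b2 stroke at J1  (source Se1 imposes e)
b1 stroke at I1  (I1 outputs flow p/I1)
b0 stroke at J1  (1-jn J1 has f-setter on 1)
b3 stroke at J2  (only one effort-in slot at J2)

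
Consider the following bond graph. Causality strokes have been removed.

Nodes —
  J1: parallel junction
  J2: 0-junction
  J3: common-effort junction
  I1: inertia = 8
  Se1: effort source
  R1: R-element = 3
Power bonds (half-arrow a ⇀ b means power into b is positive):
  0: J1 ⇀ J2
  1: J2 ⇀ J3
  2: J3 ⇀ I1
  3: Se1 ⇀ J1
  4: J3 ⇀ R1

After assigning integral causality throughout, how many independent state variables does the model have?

#3 |J1  (Se1 (Se) sets effort on bond)
#0 |J2  (common-e at J1 fixed by 3)
#1 |J3  (common-e at J2 fixed by 0)
#2 |I1  (J3 effort already set via bond 1)
#4 |R1  (J3: bond 1 brought effort, rest push out)

1  (I1 all integral)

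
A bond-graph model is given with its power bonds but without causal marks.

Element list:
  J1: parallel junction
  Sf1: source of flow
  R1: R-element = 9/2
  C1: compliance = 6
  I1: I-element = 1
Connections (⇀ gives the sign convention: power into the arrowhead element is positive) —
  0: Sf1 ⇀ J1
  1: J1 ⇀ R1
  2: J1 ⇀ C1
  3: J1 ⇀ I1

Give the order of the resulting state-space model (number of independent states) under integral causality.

β0 stroke at Sf1  (source Sf1 imposes f)
β2 stroke at J1  (C1 integral (e out))
β1 stroke at R1  (common-e at J1 fixed by 2)
β3 stroke at I1  (J1: bond 2 brought effort, rest push out)

2  (C1, I1 all integral)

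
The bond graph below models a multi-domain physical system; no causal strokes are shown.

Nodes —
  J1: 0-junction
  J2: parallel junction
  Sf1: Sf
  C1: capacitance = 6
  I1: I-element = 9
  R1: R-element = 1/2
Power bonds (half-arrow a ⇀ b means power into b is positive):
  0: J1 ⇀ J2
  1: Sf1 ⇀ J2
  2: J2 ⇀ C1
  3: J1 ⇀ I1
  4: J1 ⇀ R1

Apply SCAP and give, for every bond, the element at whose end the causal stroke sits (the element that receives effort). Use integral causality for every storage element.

β0 stroke at J1
β1 stroke at Sf1
β2 stroke at J2
β3 stroke at I1
β4 stroke at R1

b1 stroke at Sf1  (Sf1 (Sf) sets flow on bond)
b2 stroke at J2  (prefer integral on C1)
b0 stroke at J1  (J2 effort already set via bond 2)
b3 stroke at I1  (common-e at J1 fixed by 0)
b4 stroke at R1  (J1 effort already set via bond 0)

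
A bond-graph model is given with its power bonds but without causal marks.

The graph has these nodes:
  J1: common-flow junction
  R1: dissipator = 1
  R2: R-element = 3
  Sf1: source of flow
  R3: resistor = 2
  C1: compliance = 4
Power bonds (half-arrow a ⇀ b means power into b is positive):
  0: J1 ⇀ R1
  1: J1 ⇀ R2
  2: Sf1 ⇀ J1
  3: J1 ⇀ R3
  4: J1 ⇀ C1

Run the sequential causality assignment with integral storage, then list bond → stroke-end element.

β0 |J1
β1 |J1
β2 |Sf1
β3 |J1
β4 |J1

b2 |Sf1  (Sf1 fixes flow; stroke at Sf1)
b0 |J1  (common-f at J1 fixed by 2)
b1 |J1  (J1: bond 2 brought flow, rest push out)
b3 |J1  (J1: bond 2 brought flow, rest push out)
b4 |J1  (common-f at J1 fixed by 2)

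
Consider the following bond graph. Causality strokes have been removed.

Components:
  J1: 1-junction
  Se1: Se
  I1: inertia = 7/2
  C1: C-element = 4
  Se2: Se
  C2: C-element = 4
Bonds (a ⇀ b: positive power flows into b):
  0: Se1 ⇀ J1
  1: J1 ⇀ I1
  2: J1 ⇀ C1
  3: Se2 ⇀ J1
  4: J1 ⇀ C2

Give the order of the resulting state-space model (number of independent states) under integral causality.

#0 |J1  (Se1 (Se) sets effort on bond)
#3 |J1  (Se2 (Se) sets effort on bond)
#1 |I1  (prefer integral on I1)
#2 |J1  (J1 flow already set via bond 1)
#4 |J1  (common-f at J1 fixed by 1)

3  (C1, C2, I1 all integral)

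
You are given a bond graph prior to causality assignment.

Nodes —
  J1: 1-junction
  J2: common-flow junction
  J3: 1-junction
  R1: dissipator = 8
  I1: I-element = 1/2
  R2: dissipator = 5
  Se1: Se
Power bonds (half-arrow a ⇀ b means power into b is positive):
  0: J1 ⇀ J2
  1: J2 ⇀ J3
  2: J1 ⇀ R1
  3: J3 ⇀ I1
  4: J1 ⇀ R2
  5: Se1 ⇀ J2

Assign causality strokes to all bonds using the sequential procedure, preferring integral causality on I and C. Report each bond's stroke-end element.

β5 stroke at J2  (Se1 (Se) sets effort on bond)
β3 stroke at I1  (I1 outputs flow p/I1)
β1 stroke at J3  (J3: bond 3 brought flow, rest push out)
β0 stroke at J2  (common-f at J2 fixed by 1)
β2 stroke at J1  (J1 flow already set via bond 0)
β4 stroke at J1  (J1: bond 0 brought flow, rest push out)

β0 stroke→J2
β1 stroke→J3
β2 stroke→J1
β3 stroke→I1
β4 stroke→J1
β5 stroke→J2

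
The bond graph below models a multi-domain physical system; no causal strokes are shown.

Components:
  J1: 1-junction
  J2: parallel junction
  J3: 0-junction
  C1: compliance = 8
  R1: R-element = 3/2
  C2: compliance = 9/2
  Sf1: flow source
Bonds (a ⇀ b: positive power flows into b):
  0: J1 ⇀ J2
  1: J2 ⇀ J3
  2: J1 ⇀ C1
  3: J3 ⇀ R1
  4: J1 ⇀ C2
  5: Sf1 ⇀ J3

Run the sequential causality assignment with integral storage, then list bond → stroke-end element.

#5 →Sf1  (source Sf1 imposes f)
#2 →J1  (C1: C, integral causality)
#4 →J1  (C2: C, integral causality)
#0 →J2  (only one flow-in slot at J1)
#1 →J3  (J2: bond 0 brought effort, rest push out)
#3 →R1  (J3: bond 1 brought effort, rest push out)

β0 |J2
β1 |J3
β2 |J1
β3 |R1
β4 |J1
β5 |Sf1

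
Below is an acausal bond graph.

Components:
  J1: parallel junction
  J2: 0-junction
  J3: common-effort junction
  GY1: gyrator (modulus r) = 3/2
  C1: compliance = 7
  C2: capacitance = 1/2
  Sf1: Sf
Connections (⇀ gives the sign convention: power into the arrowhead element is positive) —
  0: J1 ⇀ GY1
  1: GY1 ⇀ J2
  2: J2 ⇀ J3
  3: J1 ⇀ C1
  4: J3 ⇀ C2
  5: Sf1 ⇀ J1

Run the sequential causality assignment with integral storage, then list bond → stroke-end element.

β5 stroke at Sf1  (source Sf1 imposes f)
β3 stroke at J1  (C1 integral (e out))
β0 stroke at GY1  (J1 effort already set via bond 3)
β1 stroke at GY1  (GY GY1: same side as bond 0)
β2 stroke at J2  (only one effort-in slot at J2)
β4 stroke at J3  (J3 needs exactly one e-in)

bond 0 stroke at GY1
bond 1 stroke at GY1
bond 2 stroke at J2
bond 3 stroke at J1
bond 4 stroke at J3
bond 5 stroke at Sf1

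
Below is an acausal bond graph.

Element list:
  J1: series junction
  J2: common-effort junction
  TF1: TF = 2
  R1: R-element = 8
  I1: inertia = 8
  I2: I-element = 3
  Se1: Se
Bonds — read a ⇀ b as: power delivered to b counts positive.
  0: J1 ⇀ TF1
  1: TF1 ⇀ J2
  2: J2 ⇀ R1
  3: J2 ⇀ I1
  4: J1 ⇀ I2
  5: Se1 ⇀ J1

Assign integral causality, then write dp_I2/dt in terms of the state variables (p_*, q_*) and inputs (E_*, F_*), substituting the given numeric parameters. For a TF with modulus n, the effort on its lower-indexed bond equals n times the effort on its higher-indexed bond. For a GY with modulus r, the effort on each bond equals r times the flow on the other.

b5 |J1  (Se1: effort source, stroke at far end)
b3 |I1  (I1 outputs flow p/I1)
b4 |I2  (I2 integral (f out))
b0 |J1  (J1: bond 4 brought flow, rest push out)
b1 |TF1  (TF1: transformer flips bond 0)
b2 |J2  (J2 needs exactly one e-in)

dp_I2/dt = E_Se1 + 2*p_I1 - 32*p_I2/3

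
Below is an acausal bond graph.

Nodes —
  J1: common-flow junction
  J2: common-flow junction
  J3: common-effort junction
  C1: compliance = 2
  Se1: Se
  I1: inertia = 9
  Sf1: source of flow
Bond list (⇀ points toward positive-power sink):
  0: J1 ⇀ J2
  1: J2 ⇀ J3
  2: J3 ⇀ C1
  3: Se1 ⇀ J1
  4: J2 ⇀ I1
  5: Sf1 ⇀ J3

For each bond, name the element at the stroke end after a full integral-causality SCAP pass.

#0 stroke at J2
#1 stroke at J2
#2 stroke at J3
#3 stroke at J1
#4 stroke at I1
#5 stroke at Sf1

β3 →J1  (Se1 (Se) sets effort on bond)
β5 →Sf1  (Sf1: flow source, stroke at near end)
β0 →J2  (closing 1-jn rule on J1)
β2 →J3  (prefer integral on C1)
β1 →J2  (0-jn J3 has e-setter on 2)
β4 →I1  (J2 needs exactly one f-in)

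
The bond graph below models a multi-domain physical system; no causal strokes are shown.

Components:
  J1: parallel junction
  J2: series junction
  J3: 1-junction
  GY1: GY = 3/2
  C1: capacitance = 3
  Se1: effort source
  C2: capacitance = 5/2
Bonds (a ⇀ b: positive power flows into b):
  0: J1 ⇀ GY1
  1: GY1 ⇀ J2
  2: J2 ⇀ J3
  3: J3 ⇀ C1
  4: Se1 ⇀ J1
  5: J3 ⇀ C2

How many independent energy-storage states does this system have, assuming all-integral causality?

#4 stroke→J1  (Se1: effort source, stroke at far end)
#0 stroke→GY1  (common-e at J1 fixed by 4)
#1 stroke→GY1  (GY GY1: same side as bond 0)
#2 stroke→J2  (1-jn J2 has f-setter on 1)
#3 stroke→J3  (J3 flow already set via bond 2)
#5 stroke→J3  (J3 flow already set via bond 2)

2  (C1, C2 all integral)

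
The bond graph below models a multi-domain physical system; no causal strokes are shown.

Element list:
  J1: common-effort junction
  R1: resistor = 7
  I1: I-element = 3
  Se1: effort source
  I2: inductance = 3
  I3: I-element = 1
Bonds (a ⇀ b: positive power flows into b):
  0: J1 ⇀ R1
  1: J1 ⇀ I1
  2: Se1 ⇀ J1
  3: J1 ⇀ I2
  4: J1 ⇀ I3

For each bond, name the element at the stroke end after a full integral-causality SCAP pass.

bond 2 stroke at J1  (Se1 (Se) sets effort on bond)
bond 0 stroke at R1  (J1: bond 2 brought effort, rest push out)
bond 1 stroke at I1  (0-jn J1 has e-setter on 2)
bond 3 stroke at I2  (J1 effort already set via bond 2)
bond 4 stroke at I3  (common-e at J1 fixed by 2)

b0 stroke at R1
b1 stroke at I1
b2 stroke at J1
b3 stroke at I2
b4 stroke at I3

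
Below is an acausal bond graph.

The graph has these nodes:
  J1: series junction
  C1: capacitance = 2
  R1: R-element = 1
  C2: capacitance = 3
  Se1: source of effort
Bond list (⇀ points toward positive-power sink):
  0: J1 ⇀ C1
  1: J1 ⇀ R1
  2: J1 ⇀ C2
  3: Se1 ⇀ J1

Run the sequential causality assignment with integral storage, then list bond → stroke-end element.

b0 stroke→J1
b1 stroke→R1
b2 stroke→J1
b3 stroke→J1

bond 3 stroke→J1  (source Se1 imposes e)
bond 0 stroke→J1  (C1: C, integral causality)
bond 2 stroke→J1  (C2 outputs effort q/C2)
bond 1 stroke→R1  (J1: last free bond brings flow in)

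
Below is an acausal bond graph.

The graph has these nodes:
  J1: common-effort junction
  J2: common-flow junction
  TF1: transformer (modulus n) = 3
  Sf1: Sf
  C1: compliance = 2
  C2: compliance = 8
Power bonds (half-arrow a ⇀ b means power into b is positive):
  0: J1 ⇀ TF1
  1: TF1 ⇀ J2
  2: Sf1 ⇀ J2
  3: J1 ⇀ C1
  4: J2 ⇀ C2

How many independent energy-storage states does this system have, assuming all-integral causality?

2  (C1, C2 all integral)

b2 stroke→Sf1  (Sf1: flow source, stroke at near end)
b1 stroke→J2  (common-f at J2 fixed by 2)
b4 stroke→J2  (J2 flow already set via bond 2)
b0 stroke→TF1  (TF TF1: opposite of bond 1)
b3 stroke→J1  (J1 needs exactly one e-in)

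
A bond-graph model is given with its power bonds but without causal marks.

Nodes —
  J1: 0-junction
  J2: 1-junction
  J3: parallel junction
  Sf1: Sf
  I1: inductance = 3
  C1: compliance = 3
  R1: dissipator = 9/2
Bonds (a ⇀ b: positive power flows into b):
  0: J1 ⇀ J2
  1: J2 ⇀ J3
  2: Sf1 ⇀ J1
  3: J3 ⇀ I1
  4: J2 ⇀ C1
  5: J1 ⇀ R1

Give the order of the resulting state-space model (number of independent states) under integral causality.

2  (C1, I1 all integral)

#2 |Sf1  (source Sf1 imposes f)
#3 |I1  (I1 outputs flow p/I1)
#1 |J3  (J3: last free bond brings effort in)
#0 |J2  (J2: bond 1 brought flow, rest push out)
#4 |J2  (J2 flow already set via bond 1)
#5 |J1  (J1: last free bond brings effort in)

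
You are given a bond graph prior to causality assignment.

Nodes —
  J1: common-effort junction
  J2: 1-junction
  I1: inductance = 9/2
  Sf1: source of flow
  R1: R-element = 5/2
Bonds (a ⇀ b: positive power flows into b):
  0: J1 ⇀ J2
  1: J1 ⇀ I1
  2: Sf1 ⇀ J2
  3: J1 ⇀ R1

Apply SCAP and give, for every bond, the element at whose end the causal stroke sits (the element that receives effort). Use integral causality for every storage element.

b0 |J2
b1 |I1
b2 |Sf1
b3 |J1

bond 2 |Sf1  (Sf1 (Sf) sets flow on bond)
bond 0 |J2  (J2 flow already set via bond 2)
bond 1 |I1  (I1 integral (f out))
bond 3 |J1  (closing 0-jn rule on J1)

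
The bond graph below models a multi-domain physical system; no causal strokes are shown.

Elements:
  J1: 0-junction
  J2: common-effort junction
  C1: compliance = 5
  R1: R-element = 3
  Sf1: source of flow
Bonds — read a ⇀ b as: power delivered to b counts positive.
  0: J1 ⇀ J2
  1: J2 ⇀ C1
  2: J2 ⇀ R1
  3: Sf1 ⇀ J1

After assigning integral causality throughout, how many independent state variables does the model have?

1  (C1 all integral)

β3 →Sf1  (Sf1 fixes flow; stroke at Sf1)
β0 →J1  (only one effort-in slot at J1)
β1 →J2  (prefer integral on C1)
β2 →R1  (J2: bond 1 brought effort, rest push out)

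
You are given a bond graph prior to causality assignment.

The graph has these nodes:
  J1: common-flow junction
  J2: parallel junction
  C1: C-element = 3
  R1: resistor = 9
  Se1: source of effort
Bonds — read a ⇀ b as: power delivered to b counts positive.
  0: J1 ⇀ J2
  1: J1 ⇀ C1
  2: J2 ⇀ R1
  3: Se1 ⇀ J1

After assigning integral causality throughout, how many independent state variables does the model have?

#3 →J1  (Se1 (Se) sets effort on bond)
#1 →J1  (C1 outputs effort q/C1)
#0 →J2  (J1: last free bond brings flow in)
#2 →R1  (common-e at J2 fixed by 0)

1  (C1 all integral)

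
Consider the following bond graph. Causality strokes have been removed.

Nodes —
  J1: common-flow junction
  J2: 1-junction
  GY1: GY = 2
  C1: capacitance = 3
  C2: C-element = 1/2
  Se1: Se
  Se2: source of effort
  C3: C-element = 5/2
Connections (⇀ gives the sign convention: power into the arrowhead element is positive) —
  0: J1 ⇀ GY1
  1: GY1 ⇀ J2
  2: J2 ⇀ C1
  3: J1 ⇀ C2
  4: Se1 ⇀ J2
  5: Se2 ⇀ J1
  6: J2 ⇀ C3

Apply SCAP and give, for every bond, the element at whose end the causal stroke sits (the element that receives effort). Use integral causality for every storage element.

bond 4 stroke→J2  (Se1 (Se) sets effort on bond)
bond 5 stroke→J1  (Se2 (Se) sets effort on bond)
bond 2 stroke→J2  (C1 outputs effort q/C1)
bond 3 stroke→J1  (C2 integral (e out))
bond 0 stroke→GY1  (J1 needs exactly one f-in)
bond 1 stroke→GY1  (GY GY1: same side as bond 0)
bond 6 stroke→J2  (1-jn J2 has f-setter on 1)

bond 0 stroke→GY1
bond 1 stroke→GY1
bond 2 stroke→J2
bond 3 stroke→J1
bond 4 stroke→J2
bond 5 stroke→J1
bond 6 stroke→J2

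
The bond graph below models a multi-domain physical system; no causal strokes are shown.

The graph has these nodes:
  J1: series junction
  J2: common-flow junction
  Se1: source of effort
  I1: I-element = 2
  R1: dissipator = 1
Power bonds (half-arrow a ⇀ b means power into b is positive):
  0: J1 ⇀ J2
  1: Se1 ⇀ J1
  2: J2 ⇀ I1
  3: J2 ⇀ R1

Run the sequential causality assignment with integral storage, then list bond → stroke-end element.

bond 1 stroke at J1  (source Se1 imposes e)
bond 0 stroke at J2  (J1: last free bond brings flow in)
bond 2 stroke at I1  (I1: I, integral causality)
bond 3 stroke at J2  (1-jn J2 has f-setter on 2)

b0 |J2
b1 |J1
b2 |I1
b3 |J2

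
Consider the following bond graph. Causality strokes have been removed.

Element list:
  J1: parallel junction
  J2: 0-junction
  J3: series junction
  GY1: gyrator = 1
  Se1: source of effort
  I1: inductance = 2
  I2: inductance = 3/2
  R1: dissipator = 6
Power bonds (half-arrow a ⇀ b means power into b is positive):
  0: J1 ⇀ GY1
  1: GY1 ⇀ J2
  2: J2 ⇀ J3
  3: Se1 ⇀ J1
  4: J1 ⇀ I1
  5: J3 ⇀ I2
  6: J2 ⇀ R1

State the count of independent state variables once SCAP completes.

2  (I1, I2 all integral)

β3 |J1  (Se1 fixes effort; stroke away)
β0 |GY1  (common-e at J1 fixed by 3)
β4 |I1  (common-e at J1 fixed by 3)
β1 |GY1  (through GY1, causality inverts; strokes same side of GY1)
β5 |I2  (I2 outputs flow p/I2)
β2 |J3  (common-f at J3 fixed by 5)
β6 |J2  (J2 needs exactly one e-in)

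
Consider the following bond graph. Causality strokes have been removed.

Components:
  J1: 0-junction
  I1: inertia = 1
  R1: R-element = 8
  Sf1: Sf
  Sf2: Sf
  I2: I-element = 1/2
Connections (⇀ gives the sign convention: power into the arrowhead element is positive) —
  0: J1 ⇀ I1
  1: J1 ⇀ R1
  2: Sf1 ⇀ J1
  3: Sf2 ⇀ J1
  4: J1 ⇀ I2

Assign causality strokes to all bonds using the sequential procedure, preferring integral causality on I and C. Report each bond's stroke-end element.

bond 2 stroke at Sf1  (Sf1: flow source, stroke at near end)
bond 3 stroke at Sf2  (Sf2 (Sf) sets flow on bond)
bond 0 stroke at I1  (prefer integral on I1)
bond 4 stroke at I2  (I2 integral (f out))
bond 1 stroke at J1  (J1 needs exactly one e-in)

b0 stroke at I1
b1 stroke at J1
b2 stroke at Sf1
b3 stroke at Sf2
b4 stroke at I2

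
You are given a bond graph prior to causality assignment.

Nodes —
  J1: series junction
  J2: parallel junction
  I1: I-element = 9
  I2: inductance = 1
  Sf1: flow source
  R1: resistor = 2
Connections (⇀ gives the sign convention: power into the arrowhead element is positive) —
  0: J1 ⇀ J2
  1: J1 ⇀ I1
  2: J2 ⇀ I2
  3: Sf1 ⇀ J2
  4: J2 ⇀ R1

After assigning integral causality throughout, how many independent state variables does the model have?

#3 →Sf1  (Sf1: flow source, stroke at near end)
#1 →I1  (I1 integral (f out))
#0 →J1  (1-jn J1 has f-setter on 1)
#2 →I2  (I2 integral (f out))
#4 →J2  (only one effort-in slot at J2)

2  (I1, I2 all integral)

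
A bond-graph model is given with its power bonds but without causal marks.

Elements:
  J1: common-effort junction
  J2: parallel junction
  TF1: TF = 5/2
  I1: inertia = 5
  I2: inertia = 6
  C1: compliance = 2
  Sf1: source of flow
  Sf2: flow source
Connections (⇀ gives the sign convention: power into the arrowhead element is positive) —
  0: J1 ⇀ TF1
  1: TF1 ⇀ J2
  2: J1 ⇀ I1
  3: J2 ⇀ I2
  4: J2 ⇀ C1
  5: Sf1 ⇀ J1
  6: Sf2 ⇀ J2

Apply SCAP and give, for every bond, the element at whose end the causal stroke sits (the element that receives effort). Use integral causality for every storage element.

#0 stroke→J1
#1 stroke→TF1
#2 stroke→I1
#3 stroke→I2
#4 stroke→J2
#5 stroke→Sf1
#6 stroke→Sf2

β5 stroke at Sf1  (Sf1 fixes flow; stroke at Sf1)
β6 stroke at Sf2  (Sf2: flow source, stroke at near end)
β2 stroke at I1  (prefer integral on I1)
β0 stroke at J1  (J1: last free bond brings effort in)
β1 stroke at TF1  (through TF1, causality passes straight; one stroke at TF1)
β3 stroke at I2  (prefer integral on I2)
β4 stroke at J2  (J2: last free bond brings effort in)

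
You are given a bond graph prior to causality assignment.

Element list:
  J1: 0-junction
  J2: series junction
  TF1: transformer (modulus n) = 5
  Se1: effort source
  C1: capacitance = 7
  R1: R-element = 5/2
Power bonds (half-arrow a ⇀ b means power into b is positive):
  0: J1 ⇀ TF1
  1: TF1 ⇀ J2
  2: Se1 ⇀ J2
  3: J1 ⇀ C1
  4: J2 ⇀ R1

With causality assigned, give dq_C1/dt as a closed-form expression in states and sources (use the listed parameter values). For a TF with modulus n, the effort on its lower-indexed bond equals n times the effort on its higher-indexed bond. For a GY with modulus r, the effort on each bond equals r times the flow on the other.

bond 2 →J2  (Se1: effort source, stroke at far end)
bond 3 →J1  (C1: C, integral causality)
bond 0 →TF1  (0-jn J1 has e-setter on 3)
bond 1 →J2  (through TF1, causality passes straight; one stroke at TF1)
bond 4 →R1  (J2: last free bond brings flow in)

dq_C1/dt = -2*E_Se1/25 - 2*q_C1/875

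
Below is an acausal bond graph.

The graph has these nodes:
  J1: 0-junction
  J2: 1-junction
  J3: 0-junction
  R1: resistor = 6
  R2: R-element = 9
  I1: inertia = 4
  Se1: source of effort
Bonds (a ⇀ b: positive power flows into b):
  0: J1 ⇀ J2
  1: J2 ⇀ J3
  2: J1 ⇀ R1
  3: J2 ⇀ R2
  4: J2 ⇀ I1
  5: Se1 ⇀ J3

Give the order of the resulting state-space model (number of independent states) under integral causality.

1  (I1 all integral)

#5 |J3  (source Se1 imposes e)
#1 |J2  (J3 effort already set via bond 5)
#4 |I1  (I1: I, integral causality)
#0 |J2  (1-jn J2 has f-setter on 4)
#3 |J2  (1-jn J2 has f-setter on 4)
#2 |J1  (J1 needs exactly one e-in)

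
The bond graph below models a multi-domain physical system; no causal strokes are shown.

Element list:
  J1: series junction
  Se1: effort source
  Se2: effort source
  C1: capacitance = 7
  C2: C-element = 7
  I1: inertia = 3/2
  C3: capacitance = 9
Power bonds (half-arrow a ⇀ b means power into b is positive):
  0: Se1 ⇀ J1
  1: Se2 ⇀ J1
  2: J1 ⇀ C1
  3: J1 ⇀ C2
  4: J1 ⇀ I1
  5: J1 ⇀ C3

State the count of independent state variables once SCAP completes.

#0 stroke→J1  (Se1: effort source, stroke at far end)
#1 stroke→J1  (Se2 (Se) sets effort on bond)
#2 stroke→J1  (prefer integral on C1)
#3 stroke→J1  (prefer integral on C2)
#4 stroke→I1  (I1 integral (f out))
#5 stroke→J1  (J1: bond 4 brought flow, rest push out)

4  (C1, C2, C3, I1 all integral)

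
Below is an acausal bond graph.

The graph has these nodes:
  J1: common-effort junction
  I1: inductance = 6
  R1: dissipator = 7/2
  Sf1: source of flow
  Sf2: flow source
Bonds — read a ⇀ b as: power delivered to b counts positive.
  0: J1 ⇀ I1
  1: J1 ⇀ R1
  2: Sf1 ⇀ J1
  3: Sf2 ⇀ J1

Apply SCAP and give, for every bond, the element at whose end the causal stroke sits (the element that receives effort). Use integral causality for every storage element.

bond 0 →I1
bond 1 →J1
bond 2 →Sf1
bond 3 →Sf2

b2 stroke→Sf1  (Sf1 fixes flow; stroke at Sf1)
b3 stroke→Sf2  (source Sf2 imposes f)
b0 stroke→I1  (I1 outputs flow p/I1)
b1 stroke→J1  (closing 0-jn rule on J1)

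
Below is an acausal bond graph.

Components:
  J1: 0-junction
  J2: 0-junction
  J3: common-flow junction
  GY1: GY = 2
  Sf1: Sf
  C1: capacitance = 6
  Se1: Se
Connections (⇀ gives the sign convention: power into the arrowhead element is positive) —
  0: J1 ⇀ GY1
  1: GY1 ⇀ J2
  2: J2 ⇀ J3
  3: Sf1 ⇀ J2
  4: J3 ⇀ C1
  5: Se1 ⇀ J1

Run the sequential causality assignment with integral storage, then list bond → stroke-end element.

b3 |Sf1  (Sf1 (Sf) sets flow on bond)
b5 |J1  (Se1 (Se) sets effort on bond)
b0 |GY1  (0-jn J1 has e-setter on 5)
b1 |GY1  (through GY1, causality inverts; strokes same side of GY1)
b2 |J2  (only one effort-in slot at J2)
b4 |J3  (common-f at J3 fixed by 2)

b0 →GY1
b1 →GY1
b2 →J2
b3 →Sf1
b4 →J3
b5 →J1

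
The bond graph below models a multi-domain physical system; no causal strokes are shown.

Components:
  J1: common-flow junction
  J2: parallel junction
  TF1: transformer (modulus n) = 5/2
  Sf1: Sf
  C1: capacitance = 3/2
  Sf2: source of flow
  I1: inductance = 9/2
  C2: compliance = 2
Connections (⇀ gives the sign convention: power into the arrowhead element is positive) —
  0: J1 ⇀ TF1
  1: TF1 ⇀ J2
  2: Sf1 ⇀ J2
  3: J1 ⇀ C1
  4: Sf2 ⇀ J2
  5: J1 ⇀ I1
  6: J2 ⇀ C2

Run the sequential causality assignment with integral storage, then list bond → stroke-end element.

#2 stroke at Sf1  (source Sf1 imposes f)
#4 stroke at Sf2  (source Sf2 imposes f)
#3 stroke at J1  (C1 integral (e out))
#5 stroke at I1  (I1 outputs flow p/I1)
#0 stroke at J1  (J1: bond 5 brought flow, rest push out)
#1 stroke at TF1  (TF1: transformer flips bond 0)
#6 stroke at J2  (J2: last free bond brings effort in)

bond 0 |J1
bond 1 |TF1
bond 2 |Sf1
bond 3 |J1
bond 4 |Sf2
bond 5 |I1
bond 6 |J2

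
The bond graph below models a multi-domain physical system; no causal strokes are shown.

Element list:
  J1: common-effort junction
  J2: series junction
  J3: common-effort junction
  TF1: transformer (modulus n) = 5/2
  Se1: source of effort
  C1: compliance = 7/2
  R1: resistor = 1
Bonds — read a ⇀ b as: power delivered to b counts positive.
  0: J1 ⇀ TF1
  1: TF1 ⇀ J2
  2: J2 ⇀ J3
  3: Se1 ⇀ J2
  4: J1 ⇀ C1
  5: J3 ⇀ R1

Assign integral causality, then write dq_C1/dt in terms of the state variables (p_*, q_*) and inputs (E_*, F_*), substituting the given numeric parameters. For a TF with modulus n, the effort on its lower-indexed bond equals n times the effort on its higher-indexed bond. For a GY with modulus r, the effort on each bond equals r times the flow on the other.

bond 3 |J2  (Se1: effort source, stroke at far end)
bond 4 |J1  (C1: C, integral causality)
bond 0 |TF1  (common-e at J1 fixed by 4)
bond 1 |J2  (through TF1, causality passes straight; one stroke at TF1)
bond 2 |J3  (closing 1-jn rule on J2)
bond 5 |R1  (common-e at J3 fixed by 2)

dq_C1/dt = -2*E_Se1/5 - 8*q_C1/175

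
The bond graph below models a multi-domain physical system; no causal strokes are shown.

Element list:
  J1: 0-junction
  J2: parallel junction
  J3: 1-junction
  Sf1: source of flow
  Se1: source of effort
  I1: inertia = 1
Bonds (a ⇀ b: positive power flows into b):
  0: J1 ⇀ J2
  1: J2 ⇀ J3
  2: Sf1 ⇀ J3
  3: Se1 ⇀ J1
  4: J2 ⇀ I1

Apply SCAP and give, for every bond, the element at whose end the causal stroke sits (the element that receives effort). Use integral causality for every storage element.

b0 stroke→J2
b1 stroke→J3
b2 stroke→Sf1
b3 stroke→J1
b4 stroke→I1

b2 stroke at Sf1  (Sf1: flow source, stroke at near end)
b3 stroke at J1  (source Se1 imposes e)
b0 stroke at J2  (0-jn J1 has e-setter on 3)
b1 stroke at J3  (0-jn J2 has e-setter on 0)
b4 stroke at I1  (common-e at J2 fixed by 0)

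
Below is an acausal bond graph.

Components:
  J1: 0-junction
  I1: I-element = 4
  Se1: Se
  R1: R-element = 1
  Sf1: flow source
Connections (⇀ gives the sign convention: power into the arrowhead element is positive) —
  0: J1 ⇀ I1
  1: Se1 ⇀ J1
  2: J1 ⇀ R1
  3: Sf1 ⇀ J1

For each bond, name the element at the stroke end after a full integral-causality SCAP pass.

#1 →J1  (Se1 (Se) sets effort on bond)
#3 →Sf1  (Sf1 fixes flow; stroke at Sf1)
#0 →I1  (J1: bond 1 brought effort, rest push out)
#2 →R1  (J1: bond 1 brought effort, rest push out)

b0 →I1
b1 →J1
b2 →R1
b3 →Sf1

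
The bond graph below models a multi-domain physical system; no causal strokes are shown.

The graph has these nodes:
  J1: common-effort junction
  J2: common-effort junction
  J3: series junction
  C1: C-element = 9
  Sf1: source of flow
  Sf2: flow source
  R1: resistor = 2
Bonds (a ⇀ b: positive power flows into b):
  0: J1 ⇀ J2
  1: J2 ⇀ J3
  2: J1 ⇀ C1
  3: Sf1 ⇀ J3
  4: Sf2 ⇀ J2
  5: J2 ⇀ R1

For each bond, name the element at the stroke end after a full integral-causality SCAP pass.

b0 stroke→J2
b1 stroke→J3
b2 stroke→J1
b3 stroke→Sf1
b4 stroke→Sf2
b5 stroke→R1

bond 3 →Sf1  (Sf1: flow source, stroke at near end)
bond 4 →Sf2  (Sf2: flow source, stroke at near end)
bond 1 →J3  (J3: bond 3 brought flow, rest push out)
bond 2 →J1  (C1 integral (e out))
bond 0 →J2  (common-e at J1 fixed by 2)
bond 5 →R1  (0-jn J2 has e-setter on 0)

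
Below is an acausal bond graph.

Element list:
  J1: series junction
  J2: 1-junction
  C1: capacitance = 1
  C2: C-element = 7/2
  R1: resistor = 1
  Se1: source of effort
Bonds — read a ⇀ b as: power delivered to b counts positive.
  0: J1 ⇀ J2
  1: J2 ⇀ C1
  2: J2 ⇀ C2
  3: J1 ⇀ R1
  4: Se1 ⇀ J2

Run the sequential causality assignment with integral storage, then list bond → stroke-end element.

#0 →J1
#1 →J2
#2 →J2
#3 →R1
#4 →J2

b4 stroke at J2  (source Se1 imposes e)
b1 stroke at J2  (prefer integral on C1)
b2 stroke at J2  (prefer integral on C2)
b0 stroke at J1  (only one flow-in slot at J2)
b3 stroke at R1  (closing 1-jn rule on J1)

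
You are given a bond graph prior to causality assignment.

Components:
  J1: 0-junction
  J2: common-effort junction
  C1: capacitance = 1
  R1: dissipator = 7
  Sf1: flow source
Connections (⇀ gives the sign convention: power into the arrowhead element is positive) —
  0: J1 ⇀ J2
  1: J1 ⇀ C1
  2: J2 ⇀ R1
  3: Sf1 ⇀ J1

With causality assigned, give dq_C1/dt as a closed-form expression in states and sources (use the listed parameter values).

#3 |Sf1  (Sf1 (Sf) sets flow on bond)
#1 |J1  (C1: C, integral causality)
#0 |J2  (0-jn J1 has e-setter on 1)
#2 |R1  (J2 effort already set via bond 0)

dq_C1/dt = F_Sf1 - q_C1/7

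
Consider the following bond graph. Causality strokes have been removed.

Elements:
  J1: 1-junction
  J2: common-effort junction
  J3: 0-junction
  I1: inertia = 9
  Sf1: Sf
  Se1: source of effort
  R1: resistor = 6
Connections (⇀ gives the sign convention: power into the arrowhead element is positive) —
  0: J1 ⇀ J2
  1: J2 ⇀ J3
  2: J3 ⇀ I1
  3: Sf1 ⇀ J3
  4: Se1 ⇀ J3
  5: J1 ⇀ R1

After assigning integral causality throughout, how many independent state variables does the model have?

1  (I1 all integral)

bond 3 |Sf1  (Sf1 fixes flow; stroke at Sf1)
bond 4 |J3  (source Se1 imposes e)
bond 1 |J2  (common-e at J3 fixed by 4)
bond 2 |I1  (0-jn J3 has e-setter on 4)
bond 0 |J1  (common-e at J2 fixed by 1)
bond 5 |R1  (closing 1-jn rule on J1)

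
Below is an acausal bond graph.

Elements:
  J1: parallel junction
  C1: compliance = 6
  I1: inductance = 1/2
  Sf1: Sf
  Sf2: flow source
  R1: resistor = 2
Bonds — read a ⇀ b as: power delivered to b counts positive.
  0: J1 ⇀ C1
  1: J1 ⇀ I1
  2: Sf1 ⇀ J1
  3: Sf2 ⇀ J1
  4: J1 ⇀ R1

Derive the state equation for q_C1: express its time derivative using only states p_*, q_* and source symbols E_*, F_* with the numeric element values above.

#2 →Sf1  (Sf1 (Sf) sets flow on bond)
#3 →Sf2  (Sf2: flow source, stroke at near end)
#0 →J1  (prefer integral on C1)
#1 →I1  (common-e at J1 fixed by 0)
#4 →R1  (common-e at J1 fixed by 0)

dq_C1/dt = F_Sf1 + F_Sf2 - 2*p_I1 - q_C1/12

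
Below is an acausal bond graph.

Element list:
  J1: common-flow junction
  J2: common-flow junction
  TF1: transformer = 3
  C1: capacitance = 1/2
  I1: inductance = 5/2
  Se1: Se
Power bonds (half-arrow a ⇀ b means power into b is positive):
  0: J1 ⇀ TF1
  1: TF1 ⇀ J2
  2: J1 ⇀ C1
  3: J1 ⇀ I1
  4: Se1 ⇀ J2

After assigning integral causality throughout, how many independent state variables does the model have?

2  (C1, I1 all integral)

bond 4 stroke at J2  (source Se1 imposes e)
bond 1 stroke at TF1  (J2: last free bond brings flow in)
bond 0 stroke at J1  (TF1: transformer flips bond 1)
bond 2 stroke at J1  (C1 outputs effort q/C1)
bond 3 stroke at I1  (closing 1-jn rule on J1)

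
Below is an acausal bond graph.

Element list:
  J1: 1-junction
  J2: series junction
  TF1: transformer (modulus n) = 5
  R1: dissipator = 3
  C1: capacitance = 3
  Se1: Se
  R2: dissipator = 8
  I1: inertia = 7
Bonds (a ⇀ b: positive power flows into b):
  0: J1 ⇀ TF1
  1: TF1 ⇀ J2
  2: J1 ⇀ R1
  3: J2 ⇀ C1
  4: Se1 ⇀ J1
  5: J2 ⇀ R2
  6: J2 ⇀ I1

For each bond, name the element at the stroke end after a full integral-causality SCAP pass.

b4 stroke→J1  (Se1 fixes effort; stroke away)
b3 stroke→J2  (prefer integral on C1)
b6 stroke→I1  (I1 outputs flow p/I1)
b1 stroke→J2  (common-f at J2 fixed by 6)
b5 stroke→J2  (common-f at J2 fixed by 6)
b0 stroke→TF1  (TF1 one-in-one-out from 1)
b2 stroke→J1  (common-f at J1 fixed by 0)

#0 stroke→TF1
#1 stroke→J2
#2 stroke→J1
#3 stroke→J2
#4 stroke→J1
#5 stroke→J2
#6 stroke→I1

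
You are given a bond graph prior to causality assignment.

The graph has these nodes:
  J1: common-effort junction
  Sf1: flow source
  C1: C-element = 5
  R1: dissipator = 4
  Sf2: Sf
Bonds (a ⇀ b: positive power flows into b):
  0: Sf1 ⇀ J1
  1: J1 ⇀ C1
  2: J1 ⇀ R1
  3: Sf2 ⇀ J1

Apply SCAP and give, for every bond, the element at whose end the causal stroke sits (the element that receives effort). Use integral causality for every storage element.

#0 →Sf1
#1 →J1
#2 →R1
#3 →Sf2

β0 |Sf1  (Sf1 (Sf) sets flow on bond)
β3 |Sf2  (Sf2: flow source, stroke at near end)
β1 |J1  (C1 outputs effort q/C1)
β2 |R1  (common-e at J1 fixed by 1)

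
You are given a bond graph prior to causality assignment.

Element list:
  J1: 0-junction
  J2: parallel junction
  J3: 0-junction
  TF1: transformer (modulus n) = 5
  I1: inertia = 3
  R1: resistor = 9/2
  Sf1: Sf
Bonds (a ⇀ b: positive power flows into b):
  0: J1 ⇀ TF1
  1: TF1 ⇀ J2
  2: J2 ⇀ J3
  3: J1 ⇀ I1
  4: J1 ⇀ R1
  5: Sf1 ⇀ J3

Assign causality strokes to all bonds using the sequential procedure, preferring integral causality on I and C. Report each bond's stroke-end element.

#0 stroke→TF1
#1 stroke→J2
#2 stroke→J3
#3 stroke→I1
#4 stroke→J1
#5 stroke→Sf1

β5 stroke at Sf1  (Sf1 (Sf) sets flow on bond)
β2 stroke at J3  (J3 needs exactly one e-in)
β1 stroke at J2  (J2: last free bond brings effort in)
β0 stroke at TF1  (TF1: transformer flips bond 1)
β3 stroke at I1  (I1: I, integral causality)
β4 stroke at J1  (only one effort-in slot at J1)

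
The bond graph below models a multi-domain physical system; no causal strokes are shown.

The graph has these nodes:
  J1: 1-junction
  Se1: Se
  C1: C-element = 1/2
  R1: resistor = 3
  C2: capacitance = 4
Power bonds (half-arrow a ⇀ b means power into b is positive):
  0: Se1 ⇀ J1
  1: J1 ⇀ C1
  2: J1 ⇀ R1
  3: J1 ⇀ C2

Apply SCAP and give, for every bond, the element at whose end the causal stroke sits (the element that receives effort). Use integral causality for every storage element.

β0 →J1  (source Se1 imposes e)
β1 →J1  (C1 outputs effort q/C1)
β3 →J1  (C2: C, integral causality)
β2 →R1  (only one flow-in slot at J1)

β0 stroke→J1
β1 stroke→J1
β2 stroke→R1
β3 stroke→J1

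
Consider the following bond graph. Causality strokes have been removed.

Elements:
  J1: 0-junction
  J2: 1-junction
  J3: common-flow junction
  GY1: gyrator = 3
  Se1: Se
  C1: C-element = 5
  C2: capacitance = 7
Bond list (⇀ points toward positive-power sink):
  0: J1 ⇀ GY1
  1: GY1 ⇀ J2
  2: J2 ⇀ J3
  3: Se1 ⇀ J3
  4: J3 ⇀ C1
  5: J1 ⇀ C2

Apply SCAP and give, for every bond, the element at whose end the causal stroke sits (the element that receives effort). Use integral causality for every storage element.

#0 →GY1
#1 →GY1
#2 →J2
#3 →J3
#4 →J3
#5 →J1

b3 |J3  (Se1: effort source, stroke at far end)
b4 |J3  (prefer integral on C1)
b2 |J2  (J3: last free bond brings flow in)
b1 |GY1  (only one flow-in slot at J2)
b0 |GY1  (GY GY1: same side as bond 1)
b5 |J1  (J1: last free bond brings effort in)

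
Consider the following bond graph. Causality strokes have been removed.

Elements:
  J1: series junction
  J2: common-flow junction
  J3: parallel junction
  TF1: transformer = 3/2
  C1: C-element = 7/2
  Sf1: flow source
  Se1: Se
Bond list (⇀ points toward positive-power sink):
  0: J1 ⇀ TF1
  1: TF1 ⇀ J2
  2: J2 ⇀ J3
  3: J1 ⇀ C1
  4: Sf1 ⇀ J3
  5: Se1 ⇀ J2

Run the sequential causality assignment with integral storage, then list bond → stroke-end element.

bond 0 stroke→TF1
bond 1 stroke→J2
bond 2 stroke→J3
bond 3 stroke→J1
bond 4 stroke→Sf1
bond 5 stroke→J2

bond 4 →Sf1  (Sf1: flow source, stroke at near end)
bond 5 →J2  (source Se1 imposes e)
bond 2 →J3  (closing 0-jn rule on J3)
bond 1 →J2  (J2 flow already set via bond 2)
bond 0 →TF1  (through TF1, causality passes straight; one stroke at TF1)
bond 3 →J1  (J1 flow already set via bond 0)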